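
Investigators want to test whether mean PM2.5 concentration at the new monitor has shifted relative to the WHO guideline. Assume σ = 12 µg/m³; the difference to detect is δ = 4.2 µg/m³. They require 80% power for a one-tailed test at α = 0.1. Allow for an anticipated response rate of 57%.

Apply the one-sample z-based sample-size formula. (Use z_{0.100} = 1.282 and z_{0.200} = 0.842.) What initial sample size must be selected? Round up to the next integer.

n = 65

n = (z_α + z_β)² · σ² / δ²
  = (1.282 + 0.842)² · 12² / 4.2²
  = 4.5114 · 144 / 17.64
  = 36.83
Adjust for 57% response: 36.83 / 0.57 = 64.61.
Round up → n = 65.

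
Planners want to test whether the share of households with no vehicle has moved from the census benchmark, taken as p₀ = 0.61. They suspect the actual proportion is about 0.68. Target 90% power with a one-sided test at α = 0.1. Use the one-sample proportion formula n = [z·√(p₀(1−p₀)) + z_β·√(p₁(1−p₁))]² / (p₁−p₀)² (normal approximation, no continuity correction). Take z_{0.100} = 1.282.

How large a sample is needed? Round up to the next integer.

n = 306

n = [z_α·√(p₀q₀) + z_β·√(p₁q₁)]² / (p₁ − p₀)²
  = [1.282·√(0.61·0.39) + 1.282·√(0.68·0.32)]² / (0.07)²
  = [1.282·0.4877 + 1.282·0.4665]² / 0.0049
  = [1.2233]² / 0.0049
  = 305.41
Round up → n = 306.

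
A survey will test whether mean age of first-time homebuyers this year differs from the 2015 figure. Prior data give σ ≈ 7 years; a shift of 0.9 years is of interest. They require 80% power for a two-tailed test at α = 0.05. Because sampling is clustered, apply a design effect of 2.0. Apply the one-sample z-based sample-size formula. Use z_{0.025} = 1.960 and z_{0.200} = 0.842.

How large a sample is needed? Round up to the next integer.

n = 950

n = (z_{α/2} + z_β)² · σ² / δ²
  = (1.960 + 0.842)² · 7² / 0.9²
  = 7.8512 · 49 / 0.81
  = 474.95
Design effect: 2.0 × 474.95 = 949.90.
Round up → n = 950.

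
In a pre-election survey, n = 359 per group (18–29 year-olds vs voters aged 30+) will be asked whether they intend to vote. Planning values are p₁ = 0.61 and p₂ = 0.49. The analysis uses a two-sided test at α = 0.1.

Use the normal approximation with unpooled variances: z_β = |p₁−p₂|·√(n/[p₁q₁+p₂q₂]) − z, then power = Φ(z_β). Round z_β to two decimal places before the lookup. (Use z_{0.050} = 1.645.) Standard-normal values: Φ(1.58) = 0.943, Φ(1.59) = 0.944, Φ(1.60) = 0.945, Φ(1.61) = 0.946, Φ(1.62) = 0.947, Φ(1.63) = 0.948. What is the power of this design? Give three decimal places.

Power ≈ 0.946

z_β = |p₁−p₂|·√(n/[p₁q₁+p₂q₂]) − z_{α/2}
    = 0.12 · √(359/0.4878) − 1.645
    = 0.12 · 27.1285 − 1.645
    = 3.2554 − 1.645 = 1.6104 → 1.61
Power = Φ(1.61) = 0.946.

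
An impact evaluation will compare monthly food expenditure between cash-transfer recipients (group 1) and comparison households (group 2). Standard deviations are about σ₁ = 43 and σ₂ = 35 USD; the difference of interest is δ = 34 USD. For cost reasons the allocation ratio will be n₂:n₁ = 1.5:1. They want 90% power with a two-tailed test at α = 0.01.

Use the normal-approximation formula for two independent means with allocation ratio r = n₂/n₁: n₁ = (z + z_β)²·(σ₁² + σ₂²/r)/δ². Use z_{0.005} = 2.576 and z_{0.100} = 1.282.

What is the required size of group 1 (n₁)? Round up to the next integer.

n₁ = (z_{α/2} + z_β)² · (σ₁² + σ₂²/r) / δ²
   = (2.576 + 1.282)² · (43² + 35²/1.5) / 34²
   = 14.8842 · (1849 + 816.6667) / 1156
   = 14.8842 · 2665.7 / 1156
   = 34.32
Round up → n₁ = 35; n₂ = r·n₁ = 1.5 × 35 = 53.

n₁ = 35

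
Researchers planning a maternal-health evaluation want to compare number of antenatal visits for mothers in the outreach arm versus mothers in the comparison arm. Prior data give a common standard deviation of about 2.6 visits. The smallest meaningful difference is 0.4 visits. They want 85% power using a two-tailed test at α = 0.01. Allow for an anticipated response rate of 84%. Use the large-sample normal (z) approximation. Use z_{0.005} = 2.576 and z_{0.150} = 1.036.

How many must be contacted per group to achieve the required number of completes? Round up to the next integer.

n = 1313 per group

n = (z_{α/2} + z_β)² · (σ₁² + σ₂²) / δ²
  = (2.576 + 1.036)² · (2·2.6² = 13.52) / 0.4²
  = 13.0465 · 13.52 / 0.16
  = 1102.43
Adjust for 84% response: 1102.43 / 0.84 = 1312.42.
Round up → n = 1313 per group.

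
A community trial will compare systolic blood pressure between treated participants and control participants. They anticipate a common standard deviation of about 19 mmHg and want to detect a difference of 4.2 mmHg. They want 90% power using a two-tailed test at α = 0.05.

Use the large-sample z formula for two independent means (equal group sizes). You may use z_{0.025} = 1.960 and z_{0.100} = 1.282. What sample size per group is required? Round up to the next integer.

n = (z_{α/2} + z_β)² · (σ₁² + σ₂²) / δ²
  = (1.960 + 1.282)² · (2·19² = 722) / 4.2²
  = 10.5106 · 722 / 17.64
  = 430.19
Round up → n = 431 per group.

n = 431 per group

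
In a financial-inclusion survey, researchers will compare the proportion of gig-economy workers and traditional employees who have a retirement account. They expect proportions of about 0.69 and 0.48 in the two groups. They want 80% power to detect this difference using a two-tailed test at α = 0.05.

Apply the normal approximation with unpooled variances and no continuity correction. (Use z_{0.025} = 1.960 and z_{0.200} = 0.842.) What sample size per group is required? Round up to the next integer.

n = (z_{α/2} + z_β)² · [p₁(1−p₁) + p₂(1−p₂)] / (p₁ − p₂)²
  = (1.960 + 0.842)² · (0.69·0.31 + 0.48·0.52) / (0.21)²
  = (2.802)² · (0.2139 + 0.2496) / 0.0441
  = 7.8512 · 0.4635 / 0.0441
  = 82.52
Round up → n = 83 per group.

n = 83 per group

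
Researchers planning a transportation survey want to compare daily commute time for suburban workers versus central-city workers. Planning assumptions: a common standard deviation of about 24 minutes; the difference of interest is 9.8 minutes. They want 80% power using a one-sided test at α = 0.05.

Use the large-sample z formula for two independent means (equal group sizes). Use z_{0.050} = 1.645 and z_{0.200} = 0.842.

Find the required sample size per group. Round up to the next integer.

n = 75 per group

n = (z_α + z_β)² · (σ₁² + σ₂²) / δ²
  = (1.645 + 0.842)² · (2·24² = 1152) / 9.8²
  = 6.1852 · 1152 / 96.04
  = 74.19
Round up → n = 75 per group.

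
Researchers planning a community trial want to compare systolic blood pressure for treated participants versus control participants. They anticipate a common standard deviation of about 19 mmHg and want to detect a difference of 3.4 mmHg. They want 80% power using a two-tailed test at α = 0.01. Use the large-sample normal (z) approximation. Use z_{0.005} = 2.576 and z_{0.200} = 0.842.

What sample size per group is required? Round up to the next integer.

n = 730 per group

n = (z_{α/2} + z_β)² · (σ₁² + σ₂²) / δ²
  = (2.576 + 0.842)² · (2·19² = 722) / 3.4²
  = 11.6827 · 722 / 11.56
  = 729.66
Round up → n = 730 per group.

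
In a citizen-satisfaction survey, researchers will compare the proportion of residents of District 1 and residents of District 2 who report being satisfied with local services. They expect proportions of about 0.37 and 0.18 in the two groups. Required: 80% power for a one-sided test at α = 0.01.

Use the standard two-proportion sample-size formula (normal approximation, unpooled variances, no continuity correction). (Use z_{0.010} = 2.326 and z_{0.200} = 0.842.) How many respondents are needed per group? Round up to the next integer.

n = 106 per group

n = (z_α + z_β)² · [p₁(1−p₁) + p₂(1−p₂)] / (p₁ − p₂)²
  = (2.326 + 0.842)² · (0.37·0.63 + 0.18·0.82) / (0.19)²
  = (3.168)² · (0.2331 + 0.1476) / 0.0361
  = 10.0362 · 0.3807 / 0.0361
  = 105.84
Round up → n = 106 per group.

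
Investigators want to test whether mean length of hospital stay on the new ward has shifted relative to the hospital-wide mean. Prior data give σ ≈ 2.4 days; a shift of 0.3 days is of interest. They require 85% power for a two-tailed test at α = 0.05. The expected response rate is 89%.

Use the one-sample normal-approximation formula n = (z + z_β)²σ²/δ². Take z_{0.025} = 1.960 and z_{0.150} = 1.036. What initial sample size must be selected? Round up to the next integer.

n = 646

n = (z_{α/2} + z_β)² · σ² / δ²
  = (1.960 + 1.036)² · 2.4² / 0.3²
  = 8.9760 · 5.76 / 0.09
  = 574.47
Adjust for 89% response: 574.47 / 0.89 = 645.47.
Round up → n = 646.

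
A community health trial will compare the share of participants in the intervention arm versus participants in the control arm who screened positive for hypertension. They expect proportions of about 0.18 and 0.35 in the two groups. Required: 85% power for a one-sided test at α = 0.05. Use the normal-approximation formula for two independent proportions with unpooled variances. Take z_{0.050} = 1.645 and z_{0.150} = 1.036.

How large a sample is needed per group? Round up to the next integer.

n = 94 per group

n = (z_α + z_β)² · [p₁(1−p₁) + p₂(1−p₂)] / (p₁ − p₂)²
  = (1.645 + 1.036)² · (0.18·0.82 + 0.35·0.65) / (-0.17)²
  = (2.681)² · (0.1476 + 0.2275) / 0.0289
  = 7.1878 · 0.3751 / 0.0289
  = 93.29
Round up → n = 94 per group.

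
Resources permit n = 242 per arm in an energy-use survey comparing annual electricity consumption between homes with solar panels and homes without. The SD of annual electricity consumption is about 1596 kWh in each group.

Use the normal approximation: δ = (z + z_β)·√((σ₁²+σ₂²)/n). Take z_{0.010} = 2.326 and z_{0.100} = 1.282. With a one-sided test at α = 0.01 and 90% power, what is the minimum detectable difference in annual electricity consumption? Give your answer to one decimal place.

δ = (z_α + z_β) · √((σ₁²+σ₂²)/n)
  = (2.326 + 1.282) · √(5094432/242)
  = 3.608 · √21051.4
  = 3.608 · 145.0909
  = 523.4880

Minimum detectable difference ≈ 523.5 kWh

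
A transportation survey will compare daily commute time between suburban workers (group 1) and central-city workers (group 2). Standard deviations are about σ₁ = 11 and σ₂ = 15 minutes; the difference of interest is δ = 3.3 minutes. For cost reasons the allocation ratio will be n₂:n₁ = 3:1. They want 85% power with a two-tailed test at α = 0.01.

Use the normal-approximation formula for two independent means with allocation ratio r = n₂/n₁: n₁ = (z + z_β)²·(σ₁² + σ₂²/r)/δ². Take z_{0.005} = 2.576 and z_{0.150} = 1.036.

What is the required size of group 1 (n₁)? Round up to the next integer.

n₁ = 235

n₁ = (z_{α/2} + z_β)² · (σ₁² + σ₂²/r) / δ²
   = (2.576 + 1.036)² · (11² + 15²/3) / 3.3²
   = 13.0465 · (121 + 75) / 10.89
   = 13.0465 · 196 / 10.89
   = 234.81
Round up → n₁ = 235; n₂ = r·n₁ = 3 × 235 = 705.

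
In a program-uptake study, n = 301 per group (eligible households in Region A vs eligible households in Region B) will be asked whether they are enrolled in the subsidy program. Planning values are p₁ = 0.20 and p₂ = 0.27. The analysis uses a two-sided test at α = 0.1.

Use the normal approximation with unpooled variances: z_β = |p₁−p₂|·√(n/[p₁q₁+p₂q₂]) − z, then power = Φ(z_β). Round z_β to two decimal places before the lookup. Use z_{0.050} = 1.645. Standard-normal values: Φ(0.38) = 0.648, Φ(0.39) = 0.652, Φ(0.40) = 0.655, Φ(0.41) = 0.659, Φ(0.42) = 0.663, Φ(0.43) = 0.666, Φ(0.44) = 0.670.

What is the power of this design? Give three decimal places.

z_β = |p₁−p₂|·√(n/[p₁q₁+p₂q₂]) − z_{α/2}
    = 0.07 · √(301/0.3571) − 1.645
    = 0.07 · 29.0328 − 1.645
    = 2.0323 − 1.645 = 0.3873 → 0.39
Power = Φ(0.39) = 0.652.

Power ≈ 0.652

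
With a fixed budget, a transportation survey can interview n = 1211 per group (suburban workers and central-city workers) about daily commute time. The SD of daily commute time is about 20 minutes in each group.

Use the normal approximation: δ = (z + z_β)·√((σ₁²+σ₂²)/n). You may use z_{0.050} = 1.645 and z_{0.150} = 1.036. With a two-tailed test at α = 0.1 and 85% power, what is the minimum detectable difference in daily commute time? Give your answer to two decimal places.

Minimum detectable difference ≈ 2.18 minutes

δ = (z_{α/2} + z_β) · √((σ₁²+σ₂²)/n)
  = (1.645 + 1.036) · √(800/1211)
  = 2.681 · √0.66061
  = 2.681 · 0.8128
  = 2.1791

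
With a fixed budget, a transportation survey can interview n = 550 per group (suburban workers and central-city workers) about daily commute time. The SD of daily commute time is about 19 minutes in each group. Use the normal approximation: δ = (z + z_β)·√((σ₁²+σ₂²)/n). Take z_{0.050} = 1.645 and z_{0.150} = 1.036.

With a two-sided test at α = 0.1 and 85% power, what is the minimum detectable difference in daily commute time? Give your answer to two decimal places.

δ = (z_{α/2} + z_β) · √((σ₁²+σ₂²)/n)
  = (1.645 + 1.036) · √(722/550)
  = 2.681 · √1.3127
  = 2.681 · 1.1457
  = 3.0717

Minimum detectable difference ≈ 3.07 minutes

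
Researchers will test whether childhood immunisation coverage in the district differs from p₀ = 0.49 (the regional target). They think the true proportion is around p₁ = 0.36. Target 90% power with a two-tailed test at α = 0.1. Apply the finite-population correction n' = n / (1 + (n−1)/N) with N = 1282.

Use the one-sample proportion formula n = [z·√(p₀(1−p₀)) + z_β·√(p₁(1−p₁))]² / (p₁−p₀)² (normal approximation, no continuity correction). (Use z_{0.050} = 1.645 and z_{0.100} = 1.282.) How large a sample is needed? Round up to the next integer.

n = [z_{α/2}·√(p₀q₀) + z_β·√(p₁q₁)]² / (p₁ − p₀)²
  = [1.645·√(0.49·0.51) + 1.282·√(0.36·0.64)]² / (-0.13)²
  = [1.645·0.4999 + 1.282·0.4800]² / 0.0169
  = [1.4377]² / 0.0169
  = 122.31
Finite-population correction (N = 1282): 122.31 / (1 + (122.31 − 1)/1282) = 111.73.
Round up → n = 112.

n = 112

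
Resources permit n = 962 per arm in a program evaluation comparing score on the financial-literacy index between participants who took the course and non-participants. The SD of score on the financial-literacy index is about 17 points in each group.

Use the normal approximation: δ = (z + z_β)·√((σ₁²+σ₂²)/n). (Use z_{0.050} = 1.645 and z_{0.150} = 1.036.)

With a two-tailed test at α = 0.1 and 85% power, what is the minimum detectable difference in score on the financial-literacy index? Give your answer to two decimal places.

δ = (z_{α/2} + z_β) · √((σ₁²+σ₂²)/n)
  = (1.645 + 1.036) · √(578/962)
  = 2.681 · √0.60083
  = 2.681 · 0.7751
  = 2.0781

Minimum detectable difference ≈ 2.08 points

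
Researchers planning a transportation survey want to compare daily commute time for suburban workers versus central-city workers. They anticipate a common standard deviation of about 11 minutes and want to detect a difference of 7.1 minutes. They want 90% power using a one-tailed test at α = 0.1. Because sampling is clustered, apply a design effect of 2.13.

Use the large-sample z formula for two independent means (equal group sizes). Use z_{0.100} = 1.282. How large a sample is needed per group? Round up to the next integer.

n = (z_α + z_β)² · (σ₁² + σ₂²) / δ²
  = (1.282 + 1.282)² · (2·11² = 242) / 7.1²
  = 6.5741 · 242 / 50.41
  = 31.56
Design effect: 2.13 × 31.56 = 67.22.
Round up → n = 68 per group.

n = 68 per group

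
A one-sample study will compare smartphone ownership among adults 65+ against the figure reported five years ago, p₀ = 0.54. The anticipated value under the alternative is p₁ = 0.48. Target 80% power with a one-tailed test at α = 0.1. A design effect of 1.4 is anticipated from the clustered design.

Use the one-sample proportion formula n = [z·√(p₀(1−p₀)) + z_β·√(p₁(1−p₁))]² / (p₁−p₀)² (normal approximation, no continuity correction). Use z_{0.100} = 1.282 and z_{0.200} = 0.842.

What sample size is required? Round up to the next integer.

n = [z_α·√(p₀q₀) + z_β·√(p₁q₁)]² / (p₁ − p₀)²
  = [1.282·√(0.54·0.46) + 0.842·√(0.48·0.52)]² / (-0.06)²
  = [1.282·0.4984 + 0.842·0.4996]² / 0.0036
  = [1.0596]² / 0.0036
  = 311.88
Design effect: 1.4 × 311.88 = 436.63.
Round up → n = 437.

n = 437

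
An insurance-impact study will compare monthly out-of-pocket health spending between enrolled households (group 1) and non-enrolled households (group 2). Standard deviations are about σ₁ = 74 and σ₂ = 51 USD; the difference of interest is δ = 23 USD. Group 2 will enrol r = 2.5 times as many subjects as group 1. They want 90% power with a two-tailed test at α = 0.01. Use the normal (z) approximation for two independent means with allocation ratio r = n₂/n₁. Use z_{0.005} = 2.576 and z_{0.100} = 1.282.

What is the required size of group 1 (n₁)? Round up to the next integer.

n₁ = (z_{α/2} + z_β)² · (σ₁² + σ₂²/r) / δ²
   = (2.576 + 1.282)² · (74² + 51²/2.5) / 23²
   = 14.8842 · (5476 + 1040.4) / 529
   = 14.8842 · 6516.4 / 529
   = 183.35
Round up → n₁ = 184; n₂ = r·n₁ = 2.5 × 184 = 460.

n₁ = 184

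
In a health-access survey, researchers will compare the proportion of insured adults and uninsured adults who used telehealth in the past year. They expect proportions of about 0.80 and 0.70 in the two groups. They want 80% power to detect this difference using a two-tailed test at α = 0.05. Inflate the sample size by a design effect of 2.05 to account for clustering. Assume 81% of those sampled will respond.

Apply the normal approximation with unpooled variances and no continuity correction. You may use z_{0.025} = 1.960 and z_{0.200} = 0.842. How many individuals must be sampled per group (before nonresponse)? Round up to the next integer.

n = 736 per group

n = (z_{α/2} + z_β)² · [p₁(1−p₁) + p₂(1−p₂)] / (p₁ − p₂)²
  = (1.960 + 0.842)² · (0.80·0.20 + 0.70·0.30) / (0.10)²
  = (2.802)² · (0.1600 + 0.2100) / 0.0100
  = 7.8512 · 0.3700 / 0.0100
  = 290.49
Design effect: 2.05 × 290.49 = 595.51.
Adjust for 81% response: 595.51 / 0.81 = 735.20.
Round up → n = 736 per group.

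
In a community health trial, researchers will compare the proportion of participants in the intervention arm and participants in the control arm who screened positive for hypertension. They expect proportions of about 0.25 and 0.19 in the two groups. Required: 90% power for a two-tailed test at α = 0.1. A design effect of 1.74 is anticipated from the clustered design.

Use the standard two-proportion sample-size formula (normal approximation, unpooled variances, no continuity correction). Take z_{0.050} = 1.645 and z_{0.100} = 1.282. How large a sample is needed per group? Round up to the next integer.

n = 1414 per group

n = (z_{α/2} + z_β)² · [p₁(1−p₁) + p₂(1−p₂)] / (p₁ − p₂)²
  = (1.645 + 1.282)² · (0.25·0.75 + 0.19·0.81) / (0.06)²
  = (2.927)² · (0.1875 + 0.1539) / 0.0036
  = 8.5673 · 0.3414 / 0.0036
  = 812.47
Design effect: 1.74 × 812.47 = 1413.69.
Round up → n = 1414 per group.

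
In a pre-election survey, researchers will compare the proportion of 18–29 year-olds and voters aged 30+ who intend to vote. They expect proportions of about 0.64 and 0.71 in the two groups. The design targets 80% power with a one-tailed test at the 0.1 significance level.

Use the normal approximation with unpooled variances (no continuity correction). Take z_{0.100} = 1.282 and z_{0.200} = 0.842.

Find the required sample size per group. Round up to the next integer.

n = (z_α + z_β)² · [p₁(1−p₁) + p₂(1−p₂)] / (p₁ − p₂)²
  = (1.282 + 0.842)² · (0.64·0.36 + 0.71·0.29) / (-0.07)²
  = (2.124)² · (0.2304 + 0.2059) / 0.0049
  = 4.5114 · 0.4363 / 0.0049
  = 401.70
Round up → n = 402 per group.

n = 402 per group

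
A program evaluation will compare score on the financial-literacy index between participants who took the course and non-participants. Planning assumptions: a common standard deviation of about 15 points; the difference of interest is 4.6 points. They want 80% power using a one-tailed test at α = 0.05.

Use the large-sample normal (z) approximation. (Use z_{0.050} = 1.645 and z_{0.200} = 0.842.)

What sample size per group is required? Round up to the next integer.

n = (z_α + z_β)² · (σ₁² + σ₂²) / δ²
  = (1.645 + 0.842)² · (2·15² = 450) / 4.6²
  = 6.1852 · 450 / 21.16
  = 131.54
Round up → n = 132 per group.

n = 132 per group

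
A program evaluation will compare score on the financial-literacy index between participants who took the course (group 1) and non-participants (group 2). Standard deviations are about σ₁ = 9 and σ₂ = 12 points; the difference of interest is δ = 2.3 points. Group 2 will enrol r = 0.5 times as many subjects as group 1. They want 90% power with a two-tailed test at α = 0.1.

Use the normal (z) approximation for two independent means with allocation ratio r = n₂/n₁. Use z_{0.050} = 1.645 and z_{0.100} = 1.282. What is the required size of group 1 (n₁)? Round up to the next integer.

n₁ = (z_{α/2} + z_β)² · (σ₁² + σ₂²/r) / δ²
   = (1.645 + 1.282)² · (9² + 12²/0.5) / 2.3²
   = 8.5673 · (81 + 288) / 5.29
   = 8.5673 · 369 / 5.29
   = 597.61
Round up → n₁ = 598; n₂ = r·n₁ = 0.5 × 598 = 299.

n₁ = 598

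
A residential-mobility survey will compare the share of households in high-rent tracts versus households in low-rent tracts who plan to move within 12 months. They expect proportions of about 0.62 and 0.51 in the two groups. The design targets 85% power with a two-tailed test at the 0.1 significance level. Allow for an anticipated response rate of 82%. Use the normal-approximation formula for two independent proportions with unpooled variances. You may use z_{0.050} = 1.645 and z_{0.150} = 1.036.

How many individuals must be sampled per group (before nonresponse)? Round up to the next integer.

n = (z_{α/2} + z_β)² · [p₁(1−p₁) + p₂(1−p₂)] / (p₁ − p₂)²
  = (1.645 + 1.036)² · (0.62·0.38 + 0.51·0.49) / (0.11)²
  = (2.681)² · (0.2356 + 0.2499) / 0.0121
  = 7.1878 · 0.4855 / 0.0121
  = 288.40
Adjust for 82% response: 288.40 / 0.82 = 351.71.
Round up → n = 352 per group.

n = 352 per group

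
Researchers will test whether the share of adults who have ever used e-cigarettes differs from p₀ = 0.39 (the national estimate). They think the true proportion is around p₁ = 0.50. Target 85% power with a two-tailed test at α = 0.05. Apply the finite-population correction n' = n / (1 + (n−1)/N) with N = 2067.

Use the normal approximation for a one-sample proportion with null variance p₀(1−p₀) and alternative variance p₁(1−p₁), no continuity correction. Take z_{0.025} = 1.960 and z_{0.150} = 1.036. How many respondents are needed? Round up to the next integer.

n = [z_{α/2}·√(p₀q₀) + z_β·√(p₁q₁)]² / (p₁ − p₀)²
  = [1.960·√(0.39·0.61) + 1.036·√(0.50·0.50)]² / (0.11)²
  = [1.960·0.4877 + 1.036·0.5000]² / 0.0121
  = [1.4740]² / 0.0121
  = 179.56
Finite-population correction (N = 2067): 179.56 / (1 + (179.56 − 1)/2067) = 165.28.
Round up → n = 166.

n = 166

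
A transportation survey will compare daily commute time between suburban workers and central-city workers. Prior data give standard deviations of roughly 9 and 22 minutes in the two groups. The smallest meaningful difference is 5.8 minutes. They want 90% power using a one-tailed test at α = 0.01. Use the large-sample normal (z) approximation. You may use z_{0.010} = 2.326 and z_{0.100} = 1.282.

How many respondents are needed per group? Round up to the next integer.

n = (z_α + z_β)² · (σ₁² + σ₂²) / δ²
  = (2.326 + 1.282)² · (9² + 22² = 565) / 5.8²
  = 13.0177 · 565 / 33.64
  = 218.64
Round up → n = 219 per group.

n = 219 per group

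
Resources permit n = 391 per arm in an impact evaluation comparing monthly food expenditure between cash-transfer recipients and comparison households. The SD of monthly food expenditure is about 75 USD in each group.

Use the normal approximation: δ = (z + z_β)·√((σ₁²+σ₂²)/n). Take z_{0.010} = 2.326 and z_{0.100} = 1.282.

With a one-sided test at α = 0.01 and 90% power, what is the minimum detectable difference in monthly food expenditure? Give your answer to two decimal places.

Minimum detectable difference ≈ 19.35 USD

δ = (z_α + z_β) · √((σ₁²+σ₂²)/n)
  = (2.326 + 1.282) · √(11250/391)
  = 3.608 · √28.7724
  = 3.608 · 5.3640
  = 19.3533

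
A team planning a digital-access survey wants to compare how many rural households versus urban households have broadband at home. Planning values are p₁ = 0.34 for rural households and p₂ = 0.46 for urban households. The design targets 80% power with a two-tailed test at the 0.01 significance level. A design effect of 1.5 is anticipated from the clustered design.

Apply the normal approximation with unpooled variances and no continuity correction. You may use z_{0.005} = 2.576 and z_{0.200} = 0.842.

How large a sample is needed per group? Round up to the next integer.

n = (z_{α/2} + z_β)² · [p₁(1−p₁) + p₂(1−p₂)] / (p₁ − p₂)²
  = (2.576 + 0.842)² · (0.34·0.66 + 0.46·0.54) / (-0.12)²
  = (3.418)² · (0.2244 + 0.2484) / 0.0144
  = 11.6827 · 0.4728 / 0.0144
  = 383.58
Design effect: 1.5 × 383.58 = 575.37.
Round up → n = 576 per group.

n = 576 per group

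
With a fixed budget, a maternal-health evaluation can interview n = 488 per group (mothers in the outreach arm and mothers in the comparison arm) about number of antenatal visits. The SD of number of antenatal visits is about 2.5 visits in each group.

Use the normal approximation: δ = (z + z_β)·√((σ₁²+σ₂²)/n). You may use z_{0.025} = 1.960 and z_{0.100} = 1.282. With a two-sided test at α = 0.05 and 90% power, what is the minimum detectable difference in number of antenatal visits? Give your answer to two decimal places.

δ = (z_{α/2} + z_β) · √((σ₁²+σ₂²)/n)
  = (1.960 + 1.282) · √(12.5/488)
  = 3.242 · √0.02561
  = 3.242 · 0.1600
  = 0.5189

Minimum detectable difference ≈ 0.52 visits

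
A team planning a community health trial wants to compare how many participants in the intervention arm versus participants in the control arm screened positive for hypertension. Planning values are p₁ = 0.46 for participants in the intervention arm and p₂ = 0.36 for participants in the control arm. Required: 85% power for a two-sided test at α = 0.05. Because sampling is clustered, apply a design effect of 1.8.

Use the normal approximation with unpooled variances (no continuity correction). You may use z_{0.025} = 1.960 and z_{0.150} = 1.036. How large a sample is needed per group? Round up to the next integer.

n = (z_{α/2} + z_β)² · [p₁(1−p₁) + p₂(1−p₂)] / (p₁ − p₂)²
  = (1.960 + 1.036)² · (0.46·0.54 + 0.36·0.64) / (0.10)²
  = (2.996)² · (0.2484 + 0.2304) / 0.0100
  = 8.9760 · 0.4788 / 0.0100
  = 429.77
Design effect: 1.8 × 429.77 = 773.59.
Round up → n = 774 per group.

n = 774 per group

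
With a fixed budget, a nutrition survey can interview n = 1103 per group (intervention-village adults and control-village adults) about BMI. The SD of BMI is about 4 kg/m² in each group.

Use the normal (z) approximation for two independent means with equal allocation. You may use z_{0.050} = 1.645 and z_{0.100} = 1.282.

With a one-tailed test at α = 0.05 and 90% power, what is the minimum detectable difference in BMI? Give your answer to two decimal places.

δ = (z_α + z_β) · √((σ₁²+σ₂²)/n)
  = (1.645 + 1.282) · √(32/1103)
  = 2.927 · √0.02901
  = 2.927 · 0.1703
  = 0.4986

Minimum detectable difference ≈ 0.50 kg/m²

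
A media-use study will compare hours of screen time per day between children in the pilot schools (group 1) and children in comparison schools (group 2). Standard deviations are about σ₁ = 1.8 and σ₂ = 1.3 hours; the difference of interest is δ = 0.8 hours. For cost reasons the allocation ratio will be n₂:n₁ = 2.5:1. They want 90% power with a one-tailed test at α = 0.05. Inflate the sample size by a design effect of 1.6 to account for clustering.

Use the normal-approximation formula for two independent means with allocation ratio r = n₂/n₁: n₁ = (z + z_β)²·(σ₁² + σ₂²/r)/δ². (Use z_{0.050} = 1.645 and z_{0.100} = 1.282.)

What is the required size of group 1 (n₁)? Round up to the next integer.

n₁ = 84

n₁ = (z_α + z_β)² · (σ₁² + σ₂²/r) / δ²
   = (1.645 + 1.282)² · (1.8² + 1.3²/2.5) / 0.8²
   = 8.5673 · (3.24 + 0.676) / 0.64
   = 8.5673 · 3.916 / 0.64
   = 52.42
Design effect: 1.6 × 52.42 = 83.87.
Round up → n₁ = 84; n₂ = r·n₁ = 2.5 × 84 = 210.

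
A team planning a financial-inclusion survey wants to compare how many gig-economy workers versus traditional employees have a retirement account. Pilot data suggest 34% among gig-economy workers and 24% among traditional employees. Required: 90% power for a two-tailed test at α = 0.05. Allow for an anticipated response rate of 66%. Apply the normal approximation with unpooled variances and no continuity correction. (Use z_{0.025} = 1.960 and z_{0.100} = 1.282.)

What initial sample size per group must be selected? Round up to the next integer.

n = (z_{α/2} + z_β)² · [p₁(1−p₁) + p₂(1−p₂)] / (p₁ − p₂)²
  = (1.960 + 1.282)² · (0.34·0.66 + 0.24·0.76) / (0.10)²
  = (3.242)² · (0.2244 + 0.1824) / 0.0100
  = 10.5106 · 0.4068 / 0.0100
  = 427.57
Adjust for 66% response: 427.57 / 0.66 = 647.83.
Round up → n = 648 per group.

n = 648 per group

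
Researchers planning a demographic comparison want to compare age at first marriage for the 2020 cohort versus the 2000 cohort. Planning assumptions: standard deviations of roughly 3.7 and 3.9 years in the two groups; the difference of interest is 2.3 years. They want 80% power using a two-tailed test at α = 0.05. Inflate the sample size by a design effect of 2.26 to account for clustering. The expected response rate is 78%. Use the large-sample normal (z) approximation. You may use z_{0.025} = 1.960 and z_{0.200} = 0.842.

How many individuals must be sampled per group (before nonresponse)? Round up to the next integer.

n = (z_{α/2} + z_β)² · (σ₁² + σ₂²) / δ²
  = (1.960 + 0.842)² · (3.7² + 3.9² = 28.9) / 2.3²
  = 7.8512 · 28.9 / 5.29
  = 42.89
Design effect: 2.26 × 42.89 = 96.94.
Adjust for 78% response: 96.94 / 0.78 = 124.28.
Round up → n = 125 per group.

n = 125 per group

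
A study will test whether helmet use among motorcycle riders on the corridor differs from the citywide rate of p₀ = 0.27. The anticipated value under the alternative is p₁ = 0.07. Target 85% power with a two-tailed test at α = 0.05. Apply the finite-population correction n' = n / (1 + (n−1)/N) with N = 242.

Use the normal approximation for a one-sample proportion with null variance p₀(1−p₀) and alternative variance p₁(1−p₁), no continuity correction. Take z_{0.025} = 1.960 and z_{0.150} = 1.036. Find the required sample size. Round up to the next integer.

n = [z_{α/2}·√(p₀q₀) + z_β·√(p₁q₁)]² / (p₁ − p₀)²
  = [1.960·√(0.27·0.73) + 1.036·√(0.07·0.93)]² / (-0.20)²
  = [1.960·0.4440 + 1.036·0.2551]² / 0.0400
  = [1.1345]² / 0.0400
  = 32.18
Finite-population correction (N = 242): 32.18 / (1 + (32.18 − 1)/242) = 28.50.
Round up → n = 29.

n = 29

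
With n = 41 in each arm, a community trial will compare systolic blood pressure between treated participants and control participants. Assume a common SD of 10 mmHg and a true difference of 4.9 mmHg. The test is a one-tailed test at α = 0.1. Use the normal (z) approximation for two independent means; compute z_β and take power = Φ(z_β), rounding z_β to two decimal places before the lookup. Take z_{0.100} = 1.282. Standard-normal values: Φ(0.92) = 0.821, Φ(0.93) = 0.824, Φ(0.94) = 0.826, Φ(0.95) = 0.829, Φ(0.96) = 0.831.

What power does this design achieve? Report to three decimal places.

z_β = δ·√(n/(σ₁²+σ₂²)) − z_α
    = 4.9 · √(41/200) − 1.282
    = 4.9 · 0.45277 − 1.282
    = 2.2186 − 1.282 = 0.9366 → 0.94
Power = Φ(0.94) = 0.826.

Power ≈ 0.826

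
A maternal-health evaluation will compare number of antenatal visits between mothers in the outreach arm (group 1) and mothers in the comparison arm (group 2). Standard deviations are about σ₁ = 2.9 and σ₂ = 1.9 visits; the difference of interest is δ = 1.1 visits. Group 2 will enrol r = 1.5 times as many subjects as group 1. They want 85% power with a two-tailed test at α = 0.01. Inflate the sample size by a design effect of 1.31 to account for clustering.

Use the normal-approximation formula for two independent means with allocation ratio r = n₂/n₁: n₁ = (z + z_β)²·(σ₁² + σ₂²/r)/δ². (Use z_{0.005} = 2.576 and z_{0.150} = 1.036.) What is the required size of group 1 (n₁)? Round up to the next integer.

n₁ = (z_{α/2} + z_β)² · (σ₁² + σ₂²/r) / δ²
   = (2.576 + 1.036)² · (2.9² + 1.9²/1.5) / 1.1²
   = 13.0465 · (8.41 + 2.4067) / 1.21
   = 13.0465 · 10.8167 / 1.21
   = 116.63
Design effect: 1.31 × 116.63 = 152.78.
Round up → n₁ = 153; n₂ = r·n₁ = 1.5 × 153 = 230.

n₁ = 153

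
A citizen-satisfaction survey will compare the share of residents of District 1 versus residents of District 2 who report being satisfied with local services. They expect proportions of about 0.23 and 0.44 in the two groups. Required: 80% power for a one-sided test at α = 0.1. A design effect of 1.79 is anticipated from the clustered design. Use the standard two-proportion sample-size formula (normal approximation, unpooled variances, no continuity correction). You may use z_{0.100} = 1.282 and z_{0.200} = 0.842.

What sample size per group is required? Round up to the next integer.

n = 78 per group

n = (z_α + z_β)² · [p₁(1−p₁) + p₂(1−p₂)] / (p₁ − p₂)²
  = (1.282 + 0.842)² · (0.23·0.77 + 0.44·0.56) / (-0.21)²
  = (2.124)² · (0.1771 + 0.2464) / 0.0441
  = 4.5114 · 0.4235 / 0.0441
  = 43.32
Design effect: 1.79 × 43.32 = 77.55.
Round up → n = 78 per group.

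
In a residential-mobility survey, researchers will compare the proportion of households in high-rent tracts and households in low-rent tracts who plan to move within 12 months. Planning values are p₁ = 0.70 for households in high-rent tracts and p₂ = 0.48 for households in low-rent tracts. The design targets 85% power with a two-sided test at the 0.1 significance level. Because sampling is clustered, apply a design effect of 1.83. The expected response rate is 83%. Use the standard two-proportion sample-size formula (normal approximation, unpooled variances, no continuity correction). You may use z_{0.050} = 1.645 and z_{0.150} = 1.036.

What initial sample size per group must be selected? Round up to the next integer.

n = (z_{α/2} + z_β)² · [p₁(1−p₁) + p₂(1−p₂)] / (p₁ − p₂)²
  = (1.645 + 1.036)² · (0.70·0.30 + 0.48·0.52) / (0.22)²
  = (2.681)² · (0.2100 + 0.2496) / 0.0484
  = 7.1878 · 0.4596 / 0.0484
  = 68.25
Design effect: 1.83 × 68.25 = 124.90.
Adjust for 83% response: 124.90 / 0.83 = 150.49.
Round up → n = 151 per group.

n = 151 per group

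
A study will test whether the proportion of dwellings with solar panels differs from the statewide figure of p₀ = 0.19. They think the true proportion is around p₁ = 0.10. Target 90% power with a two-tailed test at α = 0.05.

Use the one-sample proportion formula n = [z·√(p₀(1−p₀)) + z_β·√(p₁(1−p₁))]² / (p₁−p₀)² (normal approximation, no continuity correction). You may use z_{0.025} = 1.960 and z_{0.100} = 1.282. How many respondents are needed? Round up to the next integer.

n = [z_{α/2}·√(p₀q₀) + z_β·√(p₁q₁)]² / (p₁ − p₀)²
  = [1.960·√(0.19·0.81) + 1.282·√(0.10·0.90)]² / (-0.09)²
  = [1.960·0.3923 + 1.282·0.3000]² / 0.0081
  = [1.1535]² / 0.0081
  = 164.27
Round up → n = 165.

n = 165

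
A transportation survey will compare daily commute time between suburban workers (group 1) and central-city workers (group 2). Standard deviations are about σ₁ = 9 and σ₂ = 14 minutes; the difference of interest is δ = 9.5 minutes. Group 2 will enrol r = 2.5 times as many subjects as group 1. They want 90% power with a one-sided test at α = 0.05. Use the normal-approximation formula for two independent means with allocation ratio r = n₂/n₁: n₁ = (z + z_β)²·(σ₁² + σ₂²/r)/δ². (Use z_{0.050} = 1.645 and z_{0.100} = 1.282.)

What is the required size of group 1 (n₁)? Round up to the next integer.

n₁ = (z_α + z_β)² · (σ₁² + σ₂²/r) / δ²
   = (1.645 + 1.282)² · (9² + 14²/2.5) / 9.5²
   = 8.5673 · (81 + 78.4) / 90.25
   = 8.5673 · 159.4 / 90.25
   = 15.13
Round up → n₁ = 16; n₂ = r·n₁ = 2.5 × 16 = 40.

n₁ = 16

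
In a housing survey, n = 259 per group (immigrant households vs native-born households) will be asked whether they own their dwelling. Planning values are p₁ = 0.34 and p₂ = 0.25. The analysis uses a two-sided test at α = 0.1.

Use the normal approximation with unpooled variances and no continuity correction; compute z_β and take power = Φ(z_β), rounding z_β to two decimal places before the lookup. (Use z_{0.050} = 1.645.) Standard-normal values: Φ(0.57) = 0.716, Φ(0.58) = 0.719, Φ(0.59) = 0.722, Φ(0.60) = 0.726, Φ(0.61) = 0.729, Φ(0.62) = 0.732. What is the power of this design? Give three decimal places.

Power ≈ 0.729

z_β = |p₁−p₂|·√(n/[p₁q₁+p₂q₂]) − z_{α/2}
    = 0.09 · √(259/0.4119) − 1.645
    = 0.09 · 25.0758 − 1.645
    = 2.2568 − 1.645 = 0.6118 → 0.61
Power = Φ(0.61) = 0.729.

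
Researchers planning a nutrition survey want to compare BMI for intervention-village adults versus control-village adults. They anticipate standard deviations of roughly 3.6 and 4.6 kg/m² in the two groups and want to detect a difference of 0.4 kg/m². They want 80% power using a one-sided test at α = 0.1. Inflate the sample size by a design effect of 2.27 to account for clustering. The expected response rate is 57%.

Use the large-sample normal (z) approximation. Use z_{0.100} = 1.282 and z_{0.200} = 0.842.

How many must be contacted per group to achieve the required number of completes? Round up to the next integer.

n = (z_α + z_β)² · (σ₁² + σ₂²) / δ²
  = (1.282 + 0.842)² · (3.6² + 4.6² = 34.12) / 0.4²
  = 4.5114 · 34.12 / 0.16
  = 962.05
Design effect: 2.27 × 962.05 = 2183.86.
Adjust for 57% response: 2183.86 / 0.57 = 3831.33.
Round up → n = 3832 per group.

n = 3832 per group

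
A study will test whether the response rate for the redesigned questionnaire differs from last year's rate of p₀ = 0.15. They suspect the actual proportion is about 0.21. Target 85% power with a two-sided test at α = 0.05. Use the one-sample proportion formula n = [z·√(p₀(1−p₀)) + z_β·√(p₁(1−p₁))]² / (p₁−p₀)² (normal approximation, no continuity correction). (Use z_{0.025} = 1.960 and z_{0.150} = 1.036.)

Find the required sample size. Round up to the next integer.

n = [z_{α/2}·√(p₀q₀) + z_β·√(p₁q₁)]² / (p₁ − p₀)²
  = [1.960·√(0.15·0.85) + 1.036·√(0.21·0.79)]² / (0.06)²
  = [1.960·0.3571 + 1.036·0.4073]² / 0.0036
  = [1.1218]² / 0.0036
  = 349.58
Round up → n = 350.

n = 350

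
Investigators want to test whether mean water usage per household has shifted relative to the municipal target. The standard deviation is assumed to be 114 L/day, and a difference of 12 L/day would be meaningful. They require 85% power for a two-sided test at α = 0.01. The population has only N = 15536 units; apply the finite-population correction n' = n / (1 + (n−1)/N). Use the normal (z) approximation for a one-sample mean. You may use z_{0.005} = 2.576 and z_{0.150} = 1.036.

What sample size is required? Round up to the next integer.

n = (z_{α/2} + z_β)² · σ² / δ²
  = (2.576 + 1.036)² · 114² / 12²
  = 13.0465 · 12996 / 144
  = 1177.45
Finite-population correction (N = 15536): 1177.45 / (1 + (1177.45 − 1)/15536) = 1094.57.
Round up → n = 1095.

n = 1095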